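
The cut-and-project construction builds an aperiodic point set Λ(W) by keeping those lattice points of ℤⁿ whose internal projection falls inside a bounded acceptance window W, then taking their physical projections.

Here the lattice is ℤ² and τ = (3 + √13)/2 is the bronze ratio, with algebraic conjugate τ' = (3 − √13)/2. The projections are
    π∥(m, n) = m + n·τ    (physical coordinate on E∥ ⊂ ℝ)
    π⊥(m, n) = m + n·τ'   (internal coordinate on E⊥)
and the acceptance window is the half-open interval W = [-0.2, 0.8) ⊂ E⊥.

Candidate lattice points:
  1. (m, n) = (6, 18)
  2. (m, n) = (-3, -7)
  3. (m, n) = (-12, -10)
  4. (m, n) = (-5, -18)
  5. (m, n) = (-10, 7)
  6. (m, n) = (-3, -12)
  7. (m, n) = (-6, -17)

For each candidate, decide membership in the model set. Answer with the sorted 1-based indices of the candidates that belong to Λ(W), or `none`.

Numerically τ ≈ 3.30278 and τ' = −1/τ ≈ -0.30278.
candidate 1: (m,n)=(6,18) → π∥ = 6+18·τ ≈ 65.44996, π⊥ = 6+18·τ' ≈ 0.55004 ∈ [-0.2, 0.8) ⇒ IN Λ
candidate 2: (m,n)=(-3,-7) → π∥ = -3-7·τ ≈ -26.11943, π⊥ = -3-7·τ' ≈ -0.88057 ∉ [-0.2, 0.8) ⇒ out
candidate 3: (m,n)=(-12,-10) → π∥ = -12-10·τ ≈ -45.02776, π⊥ = -12-10·τ' ≈ -8.97224 ∉ [-0.2, 0.8) ⇒ out
candidate 4: (m,n)=(-5,-18) → π∥ = -5-18·τ ≈ -64.44996, π⊥ = -5-18·τ' ≈ 0.44996 ∈ [-0.2, 0.8) ⇒ IN Λ
candidate 5: (m,n)=(-10,7) → π∥ = -10+7·τ ≈ 13.11943, π⊥ = -10+7·τ' ≈ -12.11943 ∉ [-0.2, 0.8) ⇒ out
candidate 6: (m,n)=(-3,-12) → π∥ = -3-12·τ ≈ -42.63331, π⊥ = -3-12·τ' ≈ 0.63331 ∈ [-0.2, 0.8) ⇒ IN Λ
candidate 7: (m,n)=(-6,-17) → π∥ = -6-17·τ ≈ -62.14719, π⊥ = -6-17·τ' ≈ -0.85281 ∉ [-0.2, 0.8) ⇒ out

1, 4, 6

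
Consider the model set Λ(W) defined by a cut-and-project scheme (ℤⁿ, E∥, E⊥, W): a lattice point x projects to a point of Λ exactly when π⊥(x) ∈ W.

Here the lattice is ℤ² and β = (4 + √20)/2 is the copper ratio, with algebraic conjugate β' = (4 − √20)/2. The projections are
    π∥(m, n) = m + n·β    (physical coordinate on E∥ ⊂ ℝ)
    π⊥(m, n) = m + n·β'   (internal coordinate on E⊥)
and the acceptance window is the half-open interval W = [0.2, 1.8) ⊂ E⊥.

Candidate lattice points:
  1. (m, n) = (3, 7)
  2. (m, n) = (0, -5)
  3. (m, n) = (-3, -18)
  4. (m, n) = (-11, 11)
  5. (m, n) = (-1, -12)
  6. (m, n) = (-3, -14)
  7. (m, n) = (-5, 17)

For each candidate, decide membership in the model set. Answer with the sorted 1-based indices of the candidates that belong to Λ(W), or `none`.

1, 2, 3, 6

β' = (4−√20)/2 ≈ -0.2361.
[1] lift (3,7): star map gives 1.3475; window check 0.2 ≤ 1.3475 < 1.8 is true → IN Λ
[2] lift (0,-5): star map gives 1.1803; window check 0.2 ≤ 1.1803 < 1.8 is true → IN Λ
[3] lift (-3,-18): star map gives 1.2492; window check 0.2 ≤ 1.2492 < 1.8 is true → IN Λ
[4] lift (-11,11): star map gives -13.5967; window check 0.2 ≤ -13.5967 < 1.8 is false → out
[5] lift (-1,-12): star map gives 1.8328; window check 0.2 ≤ 1.8328 < 1.8 is false → out
[6] lift (-3,-14): star map gives 0.3050; window check 0.2 ≤ 0.3050 < 1.8 is true → IN Λ
[7] lift (-5,17): star map gives -9.0132; window check 0.2 ≤ -9.0132 < 1.8 is false → out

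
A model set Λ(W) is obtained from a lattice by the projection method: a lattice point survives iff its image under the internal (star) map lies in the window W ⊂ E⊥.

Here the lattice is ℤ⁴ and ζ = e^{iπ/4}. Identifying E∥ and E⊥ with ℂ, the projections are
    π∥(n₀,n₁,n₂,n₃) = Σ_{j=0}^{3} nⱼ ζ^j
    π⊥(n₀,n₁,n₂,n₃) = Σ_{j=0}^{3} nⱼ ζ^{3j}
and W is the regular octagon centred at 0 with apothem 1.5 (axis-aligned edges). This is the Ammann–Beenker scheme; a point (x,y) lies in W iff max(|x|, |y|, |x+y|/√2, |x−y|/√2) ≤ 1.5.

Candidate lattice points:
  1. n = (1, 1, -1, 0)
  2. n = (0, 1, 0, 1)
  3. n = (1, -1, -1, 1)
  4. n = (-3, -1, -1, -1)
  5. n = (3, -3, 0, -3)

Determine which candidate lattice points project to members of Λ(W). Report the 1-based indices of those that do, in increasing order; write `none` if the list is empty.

2

With ζ = e^{iπ/4} the internal vectors are ζ^0,ζ^3,ζ^6,ζ^9.
candidate 1: n = (1, 1, -1, 0) → π⊥ ≈ (+0.2929, +1.7071); max(|x|,|y|,|x±y|/√2) = 1.7071 > 1.5 ⇒ ∉ W
candidate 2: n = (0, 1, 0, 1) → π⊥ ≈ (+0.0000, +1.4142); max(|x|,|y|,|x±y|/√2) = 1.4142 ≤ 1.5 ⇒ ∈ W
candidate 3: n = (1, -1, -1, 1) → π⊥ ≈ (+2.4142, +1.0000); max(|x|,|y|,|x±y|/√2) = 2.4142 > 1.5 ⇒ ∉ W
candidate 4: n = (-3, -1, -1, -1) → π⊥ ≈ (-3.0000, -0.4142); max(|x|,|y|,|x±y|/√2) = 3.0000 > 1.5 ⇒ ∉ W
candidate 5: n = (3, -3, 0, -3) → π⊥ ≈ (+3.0000, -4.2426); max(|x|,|y|,|x±y|/√2) = 5.1213 > 1.5 ⇒ ∉ W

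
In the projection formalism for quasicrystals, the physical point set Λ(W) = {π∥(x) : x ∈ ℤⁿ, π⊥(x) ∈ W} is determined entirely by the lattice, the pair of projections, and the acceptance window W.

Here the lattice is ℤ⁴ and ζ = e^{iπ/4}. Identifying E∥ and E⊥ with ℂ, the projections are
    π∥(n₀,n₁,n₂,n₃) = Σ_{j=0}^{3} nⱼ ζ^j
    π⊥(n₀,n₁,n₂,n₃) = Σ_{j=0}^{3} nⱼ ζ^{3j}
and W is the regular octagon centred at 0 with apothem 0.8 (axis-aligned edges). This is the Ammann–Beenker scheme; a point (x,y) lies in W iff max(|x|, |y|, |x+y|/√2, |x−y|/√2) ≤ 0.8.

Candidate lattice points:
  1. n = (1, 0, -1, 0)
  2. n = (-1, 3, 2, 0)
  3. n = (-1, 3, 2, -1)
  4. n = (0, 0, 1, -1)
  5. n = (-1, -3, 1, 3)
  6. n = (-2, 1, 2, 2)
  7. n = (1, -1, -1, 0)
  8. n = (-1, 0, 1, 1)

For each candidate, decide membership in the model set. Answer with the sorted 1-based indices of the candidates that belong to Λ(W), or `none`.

8

π⊥(n) = n₀ + n₁ζ³ + n₂ζ⁶ + n₃ζ⁹ where ζ = e^{iπ/4}.
candidate 1: n = (1, 0, -1, 0) → π⊥ ≈ (+1.000000, +1.000000); max(|x|,|y|,|x±y|/√2) = 1.414214 > 0.8 ⇒ ∉ W
candidate 2: n = (-1, 3, 2, 0) → π⊥ ≈ (-3.121320, +0.121320); max(|x|,|y|,|x±y|/√2) = 3.121320 > 0.8 ⇒ ∉ W
candidate 3: n = (-1, 3, 2, -1) → π⊥ ≈ (-3.828427, -0.585786); max(|x|,|y|,|x±y|/√2) = 3.828427 > 0.8 ⇒ ∉ W
candidate 4: n = (0, 0, 1, -1) → π⊥ ≈ (-0.707107, -1.707107); max(|x|,|y|,|x±y|/√2) = 1.707107 > 0.8 ⇒ ∉ W
candidate 5: n = (-1, -3, 1, 3) → π⊥ ≈ (+3.242641, -1.000000); max(|x|,|y|,|x±y|/√2) = 3.242641 > 0.8 ⇒ ∉ W
candidate 6: n = (-2, 1, 2, 2) → π⊥ ≈ (-1.292893, +0.121320); max(|x|,|y|,|x±y|/√2) = 1.292893 > 0.8 ⇒ ∉ W
candidate 7: n = (1, -1, -1, 0) → π⊥ ≈ (+1.707107, +0.292893); max(|x|,|y|,|x±y|/√2) = 1.707107 > 0.8 ⇒ ∉ W
candidate 8: n = (-1, 0, 1, 1) → π⊥ ≈ (-0.292893, -0.292893); max(|x|,|y|,|x±y|/√2) = 0.414214 ≤ 0.8 ⇒ ∈ W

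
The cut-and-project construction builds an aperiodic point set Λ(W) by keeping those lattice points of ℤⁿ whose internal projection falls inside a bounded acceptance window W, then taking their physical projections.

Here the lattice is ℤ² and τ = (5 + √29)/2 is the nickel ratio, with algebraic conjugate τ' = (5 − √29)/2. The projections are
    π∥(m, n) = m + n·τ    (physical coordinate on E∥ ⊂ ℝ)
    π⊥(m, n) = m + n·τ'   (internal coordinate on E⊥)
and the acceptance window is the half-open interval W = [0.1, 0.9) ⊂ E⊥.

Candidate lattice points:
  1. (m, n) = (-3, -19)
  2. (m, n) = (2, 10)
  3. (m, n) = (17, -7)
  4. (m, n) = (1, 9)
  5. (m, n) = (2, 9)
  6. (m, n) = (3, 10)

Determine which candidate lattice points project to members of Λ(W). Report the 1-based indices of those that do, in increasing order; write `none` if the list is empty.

1, 5

τ' = (5−√29)/2 ≈ -0.1926.
candidate 1: (m,n)=(-3,-19) → π∥ = -3-19·τ ≈ -101.6591, π⊥ = -3-19·τ' ≈ 0.6591 ∈ [0.1, 0.9) ⇒ IN Λ
candidate 2: (m,n)=(2,10) → π∥ = 2+10·τ ≈ 53.9258, π⊥ = 2+10·τ' ≈ 0.0742 ∉ [0.1, 0.9) ⇒ out
candidate 3: (m,n)=(17,-7) → π∥ = 17-7·τ ≈ -19.3481, π⊥ = 17-7·τ' ≈ 18.3481 ∉ [0.1, 0.9) ⇒ out
candidate 4: (m,n)=(1,9) → π∥ = 1+9·τ ≈ 47.7332, π⊥ = 1+9·τ' ≈ -0.7332 ∉ [0.1, 0.9) ⇒ out
candidate 5: (m,n)=(2,9) → π∥ = 2+9·τ ≈ 48.7332, π⊥ = 2+9·τ' ≈ 0.2668 ∈ [0.1, 0.9) ⇒ IN Λ
candidate 6: (m,n)=(3,10) → π∥ = 3+10·τ ≈ 54.9258, π⊥ = 3+10·τ' ≈ 1.0742 ∉ [0.1, 0.9) ⇒ out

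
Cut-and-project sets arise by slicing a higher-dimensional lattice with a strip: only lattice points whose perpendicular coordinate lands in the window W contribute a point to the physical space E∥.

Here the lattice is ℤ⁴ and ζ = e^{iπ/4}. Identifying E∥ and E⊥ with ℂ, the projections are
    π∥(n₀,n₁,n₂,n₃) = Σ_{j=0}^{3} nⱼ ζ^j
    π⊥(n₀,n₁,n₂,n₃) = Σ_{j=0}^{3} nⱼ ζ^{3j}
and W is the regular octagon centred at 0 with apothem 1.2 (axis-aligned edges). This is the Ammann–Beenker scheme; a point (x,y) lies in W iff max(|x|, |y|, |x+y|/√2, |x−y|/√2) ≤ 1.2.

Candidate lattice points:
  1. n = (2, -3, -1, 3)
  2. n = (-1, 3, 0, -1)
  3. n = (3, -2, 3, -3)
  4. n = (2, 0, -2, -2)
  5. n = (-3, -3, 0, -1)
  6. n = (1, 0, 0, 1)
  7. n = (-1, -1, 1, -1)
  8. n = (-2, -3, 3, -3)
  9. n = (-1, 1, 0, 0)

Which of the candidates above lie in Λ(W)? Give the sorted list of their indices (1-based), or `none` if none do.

π⊥(n) = n₀ + n₁ζ³ + n₂ζ⁶ + n₃ζ⁹ where ζ = e^{iπ/4}.
#1 (2, -3, -1, 3): internal (6.2426, 1.0000); octagon support 6.2426 vs apothem 1.2 → ∉ W
#2 (-1, 3, 0, -1): internal (-3.8284, 1.4142); octagon support 3.8284 vs apothem 1.2 → ∉ W
#3 (3, -2, 3, -3): internal (2.2929, -6.5355); octagon support 6.5355 vs apothem 1.2 → ∉ W
#4 (2, 0, -2, -2): internal (0.5858, 0.5858); octagon support 0.8284 vs apothem 1.2 → ∈ W
#5 (-3, -3, 0, -1): internal (-1.5858, -2.8284); octagon support 3.1213 vs apothem 1.2 → ∉ W
#6 (1, 0, 0, 1): internal (1.7071, 0.7071); octagon support 1.7071 vs apothem 1.2 → ∉ W
#7 (-1, -1, 1, -1): internal (-1.0000, -2.4142); octagon support 2.4142 vs apothem 1.2 → ∉ W
#8 (-2, -3, 3, -3): internal (-2.0000, -7.2426); octagon support 7.2426 vs apothem 1.2 → ∉ W
#9 (-1, 1, 0, 0): internal (-1.7071, 0.7071); octagon support 1.7071 vs apothem 1.2 → ∉ W

4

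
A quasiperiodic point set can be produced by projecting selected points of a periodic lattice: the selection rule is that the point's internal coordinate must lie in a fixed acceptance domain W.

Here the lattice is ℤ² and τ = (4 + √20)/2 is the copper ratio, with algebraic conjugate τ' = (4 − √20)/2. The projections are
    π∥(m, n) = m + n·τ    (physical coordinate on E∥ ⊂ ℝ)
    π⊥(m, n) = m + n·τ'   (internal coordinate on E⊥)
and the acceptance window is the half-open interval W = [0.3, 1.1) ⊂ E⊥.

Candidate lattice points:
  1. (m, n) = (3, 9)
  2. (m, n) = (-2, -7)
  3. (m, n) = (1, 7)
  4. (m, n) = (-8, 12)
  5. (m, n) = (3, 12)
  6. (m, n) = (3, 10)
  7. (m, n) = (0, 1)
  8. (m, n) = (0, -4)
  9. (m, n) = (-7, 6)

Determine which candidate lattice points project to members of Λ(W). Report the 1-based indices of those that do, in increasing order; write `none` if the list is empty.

Compute τ' = (4−√20)/2 = -0.2361, so π⊥(m,n) = m -0.2361·n.
candidate 1: (m,n)=(3,9) → π∥ = 3+9·τ ≈ 41.1246, π⊥ = 3+9·τ' ≈ 0.8754 ∈ [0.3, 1.1) ⇒ IN Λ
candidate 2: (m,n)=(-2,-7) → π∥ = -2-7·τ ≈ -31.6525, π⊥ = -2-7·τ' ≈ -0.3475 ∉ [0.3, 1.1) ⇒ out
candidate 3: (m,n)=(1,7) → π∥ = 1+7·τ ≈ 30.6525, π⊥ = 1+7·τ' ≈ -0.6525 ∉ [0.3, 1.1) ⇒ out
candidate 4: (m,n)=(-8,12) → π∥ = -8+12·τ ≈ 42.8328, π⊥ = -8+12·τ' ≈ -10.8328 ∉ [0.3, 1.1) ⇒ out
candidate 5: (m,n)=(3,12) → π∥ = 3+12·τ ≈ 53.8328, π⊥ = 3+12·τ' ≈ 0.1672 ∉ [0.3, 1.1) ⇒ out
candidate 6: (m,n)=(3,10) → π∥ = 3+10·τ ≈ 45.3607, π⊥ = 3+10·τ' ≈ 0.6393 ∈ [0.3, 1.1) ⇒ IN Λ
candidate 7: (m,n)=(0,1) → π∥ = 0+1·τ ≈ 4.2361, π⊥ = 0+1·τ' ≈ -0.2361 ∉ [0.3, 1.1) ⇒ out
candidate 8: (m,n)=(0,-4) → π∥ = 0-4·τ ≈ -16.9443, π⊥ = 0-4·τ' ≈ 0.9443 ∈ [0.3, 1.1) ⇒ IN Λ
candidate 9: (m,n)=(-7,6) → π∥ = -7+6·τ ≈ 18.4164, π⊥ = -7+6·τ' ≈ -8.4164 ∉ [0.3, 1.1) ⇒ out

1, 6, 8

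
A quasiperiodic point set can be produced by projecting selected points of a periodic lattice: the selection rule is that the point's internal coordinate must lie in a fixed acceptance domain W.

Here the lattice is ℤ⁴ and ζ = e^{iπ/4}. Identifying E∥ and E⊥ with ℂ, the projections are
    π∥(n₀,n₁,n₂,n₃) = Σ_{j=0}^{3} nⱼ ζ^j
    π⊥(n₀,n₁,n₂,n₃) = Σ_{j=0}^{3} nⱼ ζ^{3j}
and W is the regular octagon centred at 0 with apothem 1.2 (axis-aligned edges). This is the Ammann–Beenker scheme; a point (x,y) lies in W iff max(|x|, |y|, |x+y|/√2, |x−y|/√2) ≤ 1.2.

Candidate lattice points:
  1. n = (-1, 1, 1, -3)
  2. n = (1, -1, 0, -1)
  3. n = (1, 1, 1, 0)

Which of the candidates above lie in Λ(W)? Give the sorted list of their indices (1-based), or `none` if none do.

Internal map: ζ^{3j} for j=0..3 gives (1,0), (−√2/2,√2/2), (0,−1), (√2/2,√2/2).
candidate 1: n = (-1, 1, 1, -3) → π⊥ ≈ (-3.828427, -2.414214); max(|x|,|y|,|x±y|/√2) = 4.414214 > 1.2 ⇒ ∉ W
candidate 2: n = (1, -1, 0, -1) → π⊥ ≈ (+1.000000, -1.414214); max(|x|,|y|,|x±y|/√2) = 1.707107 > 1.2 ⇒ ∉ W
candidate 3: n = (1, 1, 1, 0) → π⊥ ≈ (+0.292893, -0.292893); max(|x|,|y|,|x±y|/√2) = 0.414214 ≤ 1.2 ⇒ ∈ W

3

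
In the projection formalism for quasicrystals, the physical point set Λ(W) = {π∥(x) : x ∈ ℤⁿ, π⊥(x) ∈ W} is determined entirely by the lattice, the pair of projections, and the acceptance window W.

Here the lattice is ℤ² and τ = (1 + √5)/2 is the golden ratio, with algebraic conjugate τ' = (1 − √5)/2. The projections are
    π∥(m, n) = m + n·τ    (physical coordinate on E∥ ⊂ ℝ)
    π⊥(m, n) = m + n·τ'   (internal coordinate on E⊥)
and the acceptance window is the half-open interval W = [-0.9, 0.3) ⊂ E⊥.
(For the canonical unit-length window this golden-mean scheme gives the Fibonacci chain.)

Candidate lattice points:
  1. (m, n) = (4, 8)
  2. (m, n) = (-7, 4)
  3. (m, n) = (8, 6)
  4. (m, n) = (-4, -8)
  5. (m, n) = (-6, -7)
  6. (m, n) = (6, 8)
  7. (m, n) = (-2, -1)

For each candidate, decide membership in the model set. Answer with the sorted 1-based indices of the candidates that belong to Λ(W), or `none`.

τ' = (1−√5)/2 ≈ -0.61803.
[1] lift (4,8): star map gives -0.94427; window check -0.9 ≤ -0.94427 < 0.3 is false → out
[2] lift (-7,4): star map gives -9.47214; window check -0.9 ≤ -9.47214 < 0.3 is false → out
[3] lift (8,6): star map gives 4.29180; window check -0.9 ≤ 4.29180 < 0.3 is false → out
[4] lift (-4,-8): star map gives 0.94427; window check -0.9 ≤ 0.94427 < 0.3 is false → out
[5] lift (-6,-7): star map gives -1.67376; window check -0.9 ≤ -1.67376 < 0.3 is false → out
[6] lift (6,8): star map gives 1.05573; window check -0.9 ≤ 1.05573 < 0.3 is false → out
[7] lift (-2,-1): star map gives -1.38197; window check -0.9 ≤ -1.38197 < 0.3 is false → out

none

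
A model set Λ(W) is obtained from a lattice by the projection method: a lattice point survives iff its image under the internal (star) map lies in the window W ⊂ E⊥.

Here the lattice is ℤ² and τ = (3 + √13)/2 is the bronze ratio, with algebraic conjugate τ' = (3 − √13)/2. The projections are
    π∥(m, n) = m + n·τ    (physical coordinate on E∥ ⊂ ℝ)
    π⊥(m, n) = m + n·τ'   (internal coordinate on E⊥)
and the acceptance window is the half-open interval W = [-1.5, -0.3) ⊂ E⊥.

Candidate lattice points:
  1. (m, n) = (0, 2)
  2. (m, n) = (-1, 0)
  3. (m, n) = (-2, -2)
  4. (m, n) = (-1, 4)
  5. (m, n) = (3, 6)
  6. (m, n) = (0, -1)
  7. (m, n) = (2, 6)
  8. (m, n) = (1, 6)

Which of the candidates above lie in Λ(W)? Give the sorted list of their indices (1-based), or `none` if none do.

τ' = (3−√13)/2 ≈ -0.302776.
[1] lift (0,2): star map gives -0.605551; window check -1.5 ≤ -0.605551 < -0.3 is true → IN Λ
[2] lift (-1,0): star map gives -1.000000; window check -1.5 ≤ -1.000000 < -0.3 is true → IN Λ
[3] lift (-2,-2): star map gives -1.394449; window check -1.5 ≤ -1.394449 < -0.3 is true → IN Λ
[4] lift (-1,4): star map gives -2.211103; window check -1.5 ≤ -2.211103 < -0.3 is false → out
[5] lift (3,6): star map gives 1.183346; window check -1.5 ≤ 1.183346 < -0.3 is false → out
[6] lift (0,-1): star map gives 0.302776; window check -1.5 ≤ 0.302776 < -0.3 is false → out
[7] lift (2,6): star map gives 0.183346; window check -1.5 ≤ 0.183346 < -0.3 is false → out
[8] lift (1,6): star map gives -0.816654; window check -1.5 ≤ -0.816654 < -0.3 is true → IN Λ

1, 2, 3, 8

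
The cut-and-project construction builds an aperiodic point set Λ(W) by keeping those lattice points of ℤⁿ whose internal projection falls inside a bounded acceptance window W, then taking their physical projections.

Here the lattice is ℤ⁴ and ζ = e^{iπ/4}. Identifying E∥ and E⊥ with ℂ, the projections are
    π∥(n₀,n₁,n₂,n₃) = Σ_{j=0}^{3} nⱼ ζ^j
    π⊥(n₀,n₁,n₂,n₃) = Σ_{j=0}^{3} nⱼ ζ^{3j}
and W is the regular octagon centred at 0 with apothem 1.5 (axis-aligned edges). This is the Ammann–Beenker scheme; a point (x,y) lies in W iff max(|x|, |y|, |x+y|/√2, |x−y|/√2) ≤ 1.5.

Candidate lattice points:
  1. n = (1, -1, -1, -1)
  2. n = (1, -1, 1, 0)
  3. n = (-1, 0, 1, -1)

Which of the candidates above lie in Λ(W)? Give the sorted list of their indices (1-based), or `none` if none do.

Internal map: ζ^{3j} for j=0..3 gives (1,0), (−√2/2,√2/2), (0,−1), (√2/2,√2/2).
#1 (1, -1, -1, -1): internal (1.000000, -0.414214); octagon support 1.000000 vs apothem 1.5 → ∈ W
#2 (1, -1, 1, 0): internal (1.707107, -1.707107); octagon support 2.414214 vs apothem 1.5 → ∉ W
#3 (-1, 0, 1, -1): internal (-1.707107, -1.707107); octagon support 2.414214 vs apothem 1.5 → ∉ W

1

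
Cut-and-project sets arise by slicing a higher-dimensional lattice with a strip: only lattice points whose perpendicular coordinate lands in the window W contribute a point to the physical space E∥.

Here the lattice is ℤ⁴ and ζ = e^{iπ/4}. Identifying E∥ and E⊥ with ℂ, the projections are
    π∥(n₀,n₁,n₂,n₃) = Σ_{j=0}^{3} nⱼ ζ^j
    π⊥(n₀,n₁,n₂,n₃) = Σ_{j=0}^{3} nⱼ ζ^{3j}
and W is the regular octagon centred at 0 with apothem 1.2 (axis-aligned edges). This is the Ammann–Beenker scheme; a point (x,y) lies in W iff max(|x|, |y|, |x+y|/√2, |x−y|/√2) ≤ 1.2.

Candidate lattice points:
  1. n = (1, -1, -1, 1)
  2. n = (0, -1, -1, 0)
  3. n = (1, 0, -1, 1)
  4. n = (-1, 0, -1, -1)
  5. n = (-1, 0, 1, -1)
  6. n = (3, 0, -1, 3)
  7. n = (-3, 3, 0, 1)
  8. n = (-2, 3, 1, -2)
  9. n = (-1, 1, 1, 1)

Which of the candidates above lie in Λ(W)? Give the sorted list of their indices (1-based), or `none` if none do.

2, 9

Internal map: ζ^{3j} for j=0..3 gives (1,0), (−√2/2,√2/2), (0,−1), (√2/2,√2/2).
candidate 1: n = (1, -1, -1, 1) → π⊥ ≈ (+2.41421, +1.00000); max(|x|,|y|,|x±y|/√2) = 2.41421 > 1.2 ⇒ ∉ W
candidate 2: n = (0, -1, -1, 0) → π⊥ ≈ (+0.70711, +0.29289); max(|x|,|y|,|x±y|/√2) = 0.70711 ≤ 1.2 ⇒ ∈ W
candidate 3: n = (1, 0, -1, 1) → π⊥ ≈ (+1.70711, +1.70711); max(|x|,|y|,|x±y|/√2) = 2.41421 > 1.2 ⇒ ∉ W
candidate 4: n = (-1, 0, -1, -1) → π⊥ ≈ (-1.70711, +0.29289); max(|x|,|y|,|x±y|/√2) = 1.70711 > 1.2 ⇒ ∉ W
candidate 5: n = (-1, 0, 1, -1) → π⊥ ≈ (-1.70711, -1.70711); max(|x|,|y|,|x±y|/√2) = 2.41421 > 1.2 ⇒ ∉ W
candidate 6: n = (3, 0, -1, 3) → π⊥ ≈ (+5.12132, +3.12132); max(|x|,|y|,|x±y|/√2) = 5.82843 > 1.2 ⇒ ∉ W
candidate 7: n = (-3, 3, 0, 1) → π⊥ ≈ (-4.41421, +2.82843); max(|x|,|y|,|x±y|/√2) = 5.12132 > 1.2 ⇒ ∉ W
candidate 8: n = (-2, 3, 1, -2) → π⊥ ≈ (-5.53553, -0.29289); max(|x|,|y|,|x±y|/√2) = 5.53553 > 1.2 ⇒ ∉ W
candidate 9: n = (-1, 1, 1, 1) → π⊥ ≈ (-1.00000, +0.41421); max(|x|,|y|,|x±y|/√2) = 1.00000 ≤ 1.2 ⇒ ∈ W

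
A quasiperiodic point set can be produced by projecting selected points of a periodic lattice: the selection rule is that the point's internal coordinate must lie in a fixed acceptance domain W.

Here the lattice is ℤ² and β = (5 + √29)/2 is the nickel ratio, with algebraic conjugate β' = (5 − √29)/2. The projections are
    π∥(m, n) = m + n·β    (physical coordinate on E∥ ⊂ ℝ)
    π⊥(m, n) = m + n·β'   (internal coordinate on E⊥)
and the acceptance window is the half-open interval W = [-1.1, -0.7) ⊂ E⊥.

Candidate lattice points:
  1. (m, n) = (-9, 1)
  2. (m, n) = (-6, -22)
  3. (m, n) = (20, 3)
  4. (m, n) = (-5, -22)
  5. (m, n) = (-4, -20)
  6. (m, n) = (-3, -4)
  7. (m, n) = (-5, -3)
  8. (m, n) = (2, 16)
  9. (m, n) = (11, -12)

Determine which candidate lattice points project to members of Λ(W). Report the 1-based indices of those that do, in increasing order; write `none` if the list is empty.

Numerically β ≈ 5.19258 and β' = −1/β ≈ -0.19258.
#1 (-9,1): internal coord -9 + (1)·β' = -9.19258; -9.19258 ∉ [-1.1, -0.7) → out
#2 (-6,-22): internal coord -6 + (-22)·β' = -1.76319; -1.76319 ∉ [-1.1, -0.7) → out
#3 (20,3): internal coord 20 + (3)·β' = +19.42225; +19.42225 ∉ [-1.1, -0.7) → out
#4 (-5,-22): internal coord -5 + (-22)·β' = -0.76319; -0.76319 ∈ [-1.1, -0.7) → IN Λ
#5 (-4,-20): internal coord -4 + (-20)·β' = -0.14835; -0.14835 ∉ [-1.1, -0.7) → out
#6 (-3,-4): internal coord -3 + (-4)·β' = -2.22967; -2.22967 ∉ [-1.1, -0.7) → out
#7 (-5,-3): internal coord -5 + (-3)·β' = -4.42225; -4.42225 ∉ [-1.1, -0.7) → out
#8 (2,16): internal coord 2 + (16)·β' = -1.08132; -1.08132 ∈ [-1.1, -0.7) → IN Λ
#9 (11,-12): internal coord 11 + (-12)·β' = +13.31099; +13.31099 ∉ [-1.1, -0.7) → out

4, 8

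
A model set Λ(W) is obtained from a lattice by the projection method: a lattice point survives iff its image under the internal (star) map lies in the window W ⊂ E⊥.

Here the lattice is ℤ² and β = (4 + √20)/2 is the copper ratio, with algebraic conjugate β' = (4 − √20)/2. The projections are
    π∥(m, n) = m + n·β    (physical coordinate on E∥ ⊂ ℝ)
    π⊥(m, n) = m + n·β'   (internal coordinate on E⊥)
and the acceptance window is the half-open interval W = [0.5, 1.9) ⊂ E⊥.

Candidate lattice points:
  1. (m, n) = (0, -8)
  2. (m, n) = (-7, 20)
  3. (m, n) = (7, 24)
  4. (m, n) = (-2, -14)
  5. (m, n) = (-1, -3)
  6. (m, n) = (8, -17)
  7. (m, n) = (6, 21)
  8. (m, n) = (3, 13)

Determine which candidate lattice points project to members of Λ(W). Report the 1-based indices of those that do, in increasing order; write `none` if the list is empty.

Numerically β ≈ 4.23607 and β' = −1/β ≈ -0.23607.
[1] lift (0,-8): star map gives 1.88854; window check 0.5 ≤ 1.88854 < 1.9 is true → IN Λ
[2] lift (-7,20): star map gives -11.72136; window check 0.5 ≤ -11.72136 < 1.9 is false → out
[3] lift (7,24): star map gives 1.33437; window check 0.5 ≤ 1.33437 < 1.9 is true → IN Λ
[4] lift (-2,-14): star map gives 1.30495; window check 0.5 ≤ 1.30495 < 1.9 is true → IN Λ
[5] lift (-1,-3): star map gives -0.29180; window check 0.5 ≤ -0.29180 < 1.9 is false → out
[6] lift (8,-17): star map gives 12.01316; window check 0.5 ≤ 12.01316 < 1.9 is false → out
[7] lift (6,21): star map gives 1.04257; window check 0.5 ≤ 1.04257 < 1.9 is true → IN Λ
[8] lift (3,13): star map gives -0.06888; window check 0.5 ≤ -0.06888 < 1.9 is false → out

1, 3, 4, 7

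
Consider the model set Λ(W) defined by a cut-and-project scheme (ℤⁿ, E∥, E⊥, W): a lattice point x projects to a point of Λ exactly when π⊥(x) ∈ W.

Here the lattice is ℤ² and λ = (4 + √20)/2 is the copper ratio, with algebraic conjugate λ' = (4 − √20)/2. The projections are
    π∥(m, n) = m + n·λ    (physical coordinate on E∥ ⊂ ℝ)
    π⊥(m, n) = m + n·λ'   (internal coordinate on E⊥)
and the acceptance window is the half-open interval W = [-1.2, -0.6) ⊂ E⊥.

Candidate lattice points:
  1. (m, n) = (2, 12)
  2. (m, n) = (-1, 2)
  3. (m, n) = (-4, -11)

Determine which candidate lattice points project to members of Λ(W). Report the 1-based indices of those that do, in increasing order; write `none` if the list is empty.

1

λ' = (4−√20)/2 ≈ -0.2361.
candidate 1: (m,n)=(2,12) → π∥ = 2+12·λ ≈ 52.8328, π⊥ = 2+12·λ' ≈ -0.8328 ∈ [-1.2, -0.6) ⇒ IN Λ
candidate 2: (m,n)=(-1,2) → π∥ = -1+2·λ ≈ 7.4721, π⊥ = -1+2·λ' ≈ -1.4721 ∉ [-1.2, -0.6) ⇒ out
candidate 3: (m,n)=(-4,-11) → π∥ = -4-11·λ ≈ -50.5967, π⊥ = -4-11·λ' ≈ -1.4033 ∉ [-1.2, -0.6) ⇒ out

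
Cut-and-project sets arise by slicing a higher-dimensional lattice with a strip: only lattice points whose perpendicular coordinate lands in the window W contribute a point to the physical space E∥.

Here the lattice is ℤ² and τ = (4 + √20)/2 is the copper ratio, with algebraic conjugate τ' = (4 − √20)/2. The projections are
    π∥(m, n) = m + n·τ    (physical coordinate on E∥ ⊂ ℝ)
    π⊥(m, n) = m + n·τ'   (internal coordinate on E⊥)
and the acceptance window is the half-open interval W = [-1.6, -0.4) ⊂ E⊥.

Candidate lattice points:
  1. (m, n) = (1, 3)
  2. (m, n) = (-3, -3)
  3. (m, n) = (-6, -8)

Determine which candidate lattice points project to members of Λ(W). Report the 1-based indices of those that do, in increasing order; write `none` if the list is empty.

Numerically τ ≈ 4.2361 and τ' = −1/τ ≈ -0.2361.
[1] lift (1,3): star map gives 0.2918; window check -1.6 ≤ 0.2918 < -0.4 is false → out
[2] lift (-3,-3): star map gives -2.2918; window check -1.6 ≤ -2.2918 < -0.4 is false → out
[3] lift (-6,-8): star map gives -4.1115; window check -1.6 ≤ -4.1115 < -0.4 is false → out

none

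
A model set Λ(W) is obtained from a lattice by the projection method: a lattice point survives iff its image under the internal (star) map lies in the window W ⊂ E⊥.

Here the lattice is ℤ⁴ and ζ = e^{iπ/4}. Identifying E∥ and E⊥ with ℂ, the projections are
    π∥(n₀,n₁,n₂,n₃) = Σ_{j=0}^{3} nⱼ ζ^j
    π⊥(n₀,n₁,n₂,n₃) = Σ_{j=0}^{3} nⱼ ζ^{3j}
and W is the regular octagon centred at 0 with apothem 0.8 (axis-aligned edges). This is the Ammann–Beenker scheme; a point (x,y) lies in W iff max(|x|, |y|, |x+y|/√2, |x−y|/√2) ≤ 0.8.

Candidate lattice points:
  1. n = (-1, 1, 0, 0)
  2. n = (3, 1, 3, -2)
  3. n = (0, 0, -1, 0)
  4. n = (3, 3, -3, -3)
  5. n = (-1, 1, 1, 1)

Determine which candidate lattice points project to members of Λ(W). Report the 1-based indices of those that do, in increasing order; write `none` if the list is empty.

none

With ζ = e^{iπ/4} the internal vectors are ζ^0,ζ^3,ζ^6,ζ^9.
#1 (-1, 1, 0, 0): internal (-1.707107, 0.707107); octagon support 1.707107 vs apothem 0.8 → ∉ W
#2 (3, 1, 3, -2): internal (0.878680, -3.707107); octagon support 3.707107 vs apothem 0.8 → ∉ W
#3 (0, 0, -1, 0): internal (0.000000, 1.000000); octagon support 1.000000 vs apothem 0.8 → ∉ W
#4 (3, 3, -3, -3): internal (-1.242641, 3.000000); octagon support 3.000000 vs apothem 0.8 → ∉ W
#5 (-1, 1, 1, 1): internal (-1.000000, 0.414214); octagon support 1.000000 vs apothem 0.8 → ∉ W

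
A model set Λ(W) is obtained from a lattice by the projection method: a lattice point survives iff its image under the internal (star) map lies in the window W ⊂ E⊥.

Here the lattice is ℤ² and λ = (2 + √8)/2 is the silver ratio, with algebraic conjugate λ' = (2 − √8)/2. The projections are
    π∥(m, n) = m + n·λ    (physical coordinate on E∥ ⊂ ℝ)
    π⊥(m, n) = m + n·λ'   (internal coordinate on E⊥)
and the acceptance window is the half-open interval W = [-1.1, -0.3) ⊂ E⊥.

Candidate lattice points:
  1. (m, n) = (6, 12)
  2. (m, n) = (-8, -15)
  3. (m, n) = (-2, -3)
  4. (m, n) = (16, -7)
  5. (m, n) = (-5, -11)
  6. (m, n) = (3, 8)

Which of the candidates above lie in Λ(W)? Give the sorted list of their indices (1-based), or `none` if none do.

3, 5, 6

λ' = (2−√8)/2 ≈ -0.4142.
candidate 1: (m,n)=(6,12) → π∥ = 6+12·λ ≈ 34.9706, π⊥ = 6+12·λ' ≈ 1.0294 ∉ [-1.1, -0.3) ⇒ out
candidate 2: (m,n)=(-8,-15) → π∥ = -8-15·λ ≈ -44.2132, π⊥ = -8-15·λ' ≈ -1.7868 ∉ [-1.1, -0.3) ⇒ out
candidate 3: (m,n)=(-2,-3) → π∥ = -2-3·λ ≈ -9.2426, π⊥ = -2-3·λ' ≈ -0.7574 ∈ [-1.1, -0.3) ⇒ IN Λ
candidate 4: (m,n)=(16,-7) → π∥ = 16-7·λ ≈ -0.8995, π⊥ = 16-7·λ' ≈ 18.8995 ∉ [-1.1, -0.3) ⇒ out
candidate 5: (m,n)=(-5,-11) → π∥ = -5-11·λ ≈ -31.5563, π⊥ = -5-11·λ' ≈ -0.4437 ∈ [-1.1, -0.3) ⇒ IN Λ
candidate 6: (m,n)=(3,8) → π∥ = 3+8·λ ≈ 22.3137, π⊥ = 3+8·λ' ≈ -0.3137 ∈ [-1.1, -0.3) ⇒ IN Λ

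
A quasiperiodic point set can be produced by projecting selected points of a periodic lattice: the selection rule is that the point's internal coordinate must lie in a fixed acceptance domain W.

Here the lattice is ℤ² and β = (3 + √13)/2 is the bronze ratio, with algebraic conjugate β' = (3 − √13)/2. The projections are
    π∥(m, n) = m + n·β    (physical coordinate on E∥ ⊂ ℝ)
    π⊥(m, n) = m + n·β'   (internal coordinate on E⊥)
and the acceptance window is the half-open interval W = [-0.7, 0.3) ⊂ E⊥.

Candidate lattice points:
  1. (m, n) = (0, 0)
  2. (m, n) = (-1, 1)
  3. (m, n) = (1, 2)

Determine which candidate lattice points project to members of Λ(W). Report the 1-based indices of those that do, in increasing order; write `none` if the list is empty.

1

Numerically β ≈ 3.30278 and β' = −1/β ≈ -0.30278.
[1] lift (0,0): star map gives 0.00000; window check -0.7 ≤ 0.00000 < 0.3 is true → IN Λ
[2] lift (-1,1): star map gives -1.30278; window check -0.7 ≤ -1.30278 < 0.3 is false → out
[3] lift (1,2): star map gives 0.39445; window check -0.7 ≤ 0.39445 < 0.3 is false → out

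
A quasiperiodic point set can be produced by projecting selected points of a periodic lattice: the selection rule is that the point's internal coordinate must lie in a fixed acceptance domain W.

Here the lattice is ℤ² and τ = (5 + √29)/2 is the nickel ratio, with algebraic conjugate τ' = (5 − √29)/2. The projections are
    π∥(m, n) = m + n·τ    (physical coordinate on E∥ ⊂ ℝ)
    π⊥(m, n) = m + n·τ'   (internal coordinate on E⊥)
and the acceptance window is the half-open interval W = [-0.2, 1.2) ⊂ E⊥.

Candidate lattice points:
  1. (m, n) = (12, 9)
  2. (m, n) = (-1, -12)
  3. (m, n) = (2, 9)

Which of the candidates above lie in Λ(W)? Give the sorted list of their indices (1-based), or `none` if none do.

3

τ' = (5−√29)/2 ≈ -0.192582.
#1 (12,9): internal coord 12 + (9)·τ' = +10.266758; +10.266758 ∉ [-0.2, 1.2) → out
#2 (-1,-12): internal coord -1 + (-12)·τ' = +1.310989; +1.310989 ∉ [-0.2, 1.2) → out
#3 (2,9): internal coord 2 + (9)·τ' = +0.266758; +0.266758 ∈ [-0.2, 1.2) → IN Λ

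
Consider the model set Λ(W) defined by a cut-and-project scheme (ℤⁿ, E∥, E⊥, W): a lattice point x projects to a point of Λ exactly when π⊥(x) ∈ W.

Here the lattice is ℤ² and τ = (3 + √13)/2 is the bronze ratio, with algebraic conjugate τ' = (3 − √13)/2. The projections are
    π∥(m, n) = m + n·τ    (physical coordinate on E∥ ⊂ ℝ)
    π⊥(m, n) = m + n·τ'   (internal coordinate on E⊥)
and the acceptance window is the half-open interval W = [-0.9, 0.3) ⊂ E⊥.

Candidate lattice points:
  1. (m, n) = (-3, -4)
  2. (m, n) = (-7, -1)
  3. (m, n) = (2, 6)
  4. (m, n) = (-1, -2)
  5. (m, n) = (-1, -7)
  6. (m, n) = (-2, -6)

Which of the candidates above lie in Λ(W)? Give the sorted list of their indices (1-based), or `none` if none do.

Compute τ' = (3−√13)/2 = -0.302776, so π⊥(m,n) = m -0.302776·n.
candidate 1: (m,n)=(-3,-4) → π∥ = -3-4·τ ≈ -16.211103, π⊥ = -3-4·τ' ≈ -1.788897 ∉ [-0.9, 0.3) ⇒ out
candidate 2: (m,n)=(-7,-1) → π∥ = -7-1·τ ≈ -10.302776, π⊥ = -7-1·τ' ≈ -6.697224 ∉ [-0.9, 0.3) ⇒ out
candidate 3: (m,n)=(2,6) → π∥ = 2+6·τ ≈ 21.816654, π⊥ = 2+6·τ' ≈ 0.183346 ∈ [-0.9, 0.3) ⇒ IN Λ
candidate 4: (m,n)=(-1,-2) → π∥ = -1-2·τ ≈ -7.605551, π⊥ = -1-2·τ' ≈ -0.394449 ∈ [-0.9, 0.3) ⇒ IN Λ
candidate 5: (m,n)=(-1,-7) → π∥ = -1-7·τ ≈ -24.119429, π⊥ = -1-7·τ' ≈ 1.119429 ∉ [-0.9, 0.3) ⇒ out
candidate 6: (m,n)=(-2,-6) → π∥ = -2-6·τ ≈ -21.816654, π⊥ = -2-6·τ' ≈ -0.183346 ∈ [-0.9, 0.3) ⇒ IN Λ

3, 4, 6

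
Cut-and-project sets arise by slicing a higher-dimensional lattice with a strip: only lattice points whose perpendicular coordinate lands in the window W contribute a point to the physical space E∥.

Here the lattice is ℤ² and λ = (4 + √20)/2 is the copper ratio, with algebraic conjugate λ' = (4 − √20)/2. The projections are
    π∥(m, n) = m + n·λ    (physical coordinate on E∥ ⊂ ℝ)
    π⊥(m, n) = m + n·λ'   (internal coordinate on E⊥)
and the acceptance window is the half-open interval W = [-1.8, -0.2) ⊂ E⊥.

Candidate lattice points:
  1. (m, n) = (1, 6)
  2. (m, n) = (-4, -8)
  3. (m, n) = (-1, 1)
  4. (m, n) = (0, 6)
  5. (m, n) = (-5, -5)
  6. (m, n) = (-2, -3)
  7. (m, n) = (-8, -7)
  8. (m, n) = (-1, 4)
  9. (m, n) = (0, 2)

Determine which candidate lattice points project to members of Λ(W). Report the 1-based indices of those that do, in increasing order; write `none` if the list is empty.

Numerically λ ≈ 4.236068 and λ' = −1/λ ≈ -0.236068.
#1 (1,6): internal coord 1 + (6)·λ' = -0.416408; -0.416408 ∈ [-1.8, -0.2) → IN Λ
#2 (-4,-8): internal coord -4 + (-8)·λ' = -2.111456; -2.111456 ∉ [-1.8, -0.2) → out
#3 (-1,1): internal coord -1 + (1)·λ' = -1.236068; -1.236068 ∈ [-1.8, -0.2) → IN Λ
#4 (0,6): internal coord 0 + (6)·λ' = -1.416408; -1.416408 ∈ [-1.8, -0.2) → IN Λ
#5 (-5,-5): internal coord -5 + (-5)·λ' = -3.819660; -3.819660 ∉ [-1.8, -0.2) → out
#6 (-2,-3): internal coord -2 + (-3)·λ' = -1.291796; -1.291796 ∈ [-1.8, -0.2) → IN Λ
#7 (-8,-7): internal coord -8 + (-7)·λ' = -6.347524; -6.347524 ∉ [-1.8, -0.2) → out
#8 (-1,4): internal coord -1 + (4)·λ' = -1.944272; -1.944272 ∉ [-1.8, -0.2) → out
#9 (0,2): internal coord 0 + (2)·λ' = -0.472136; -0.472136 ∈ [-1.8, -0.2) → IN Λ

1, 3, 4, 6, 9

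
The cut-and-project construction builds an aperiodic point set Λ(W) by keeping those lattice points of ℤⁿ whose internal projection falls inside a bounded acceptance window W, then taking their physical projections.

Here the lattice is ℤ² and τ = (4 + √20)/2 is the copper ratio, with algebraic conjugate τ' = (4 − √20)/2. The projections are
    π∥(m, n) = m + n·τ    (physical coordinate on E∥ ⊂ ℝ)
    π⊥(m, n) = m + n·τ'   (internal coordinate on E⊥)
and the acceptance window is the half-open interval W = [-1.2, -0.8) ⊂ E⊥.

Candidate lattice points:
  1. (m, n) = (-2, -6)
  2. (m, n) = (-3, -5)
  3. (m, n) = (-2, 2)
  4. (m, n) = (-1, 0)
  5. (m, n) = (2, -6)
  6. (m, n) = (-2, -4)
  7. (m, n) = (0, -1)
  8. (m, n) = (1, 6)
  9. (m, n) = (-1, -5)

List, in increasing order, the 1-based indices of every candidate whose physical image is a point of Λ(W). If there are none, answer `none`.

4, 6

Compute τ' = (4−√20)/2 = -0.23607, so π⊥(m,n) = m -0.23607·n.
[1] lift (-2,-6): star map gives -0.58359; window check -1.2 ≤ -0.58359 < -0.8 is false → out
[2] lift (-3,-5): star map gives -1.81966; window check -1.2 ≤ -1.81966 < -0.8 is false → out
[3] lift (-2,2): star map gives -2.47214; window check -1.2 ≤ -2.47214 < -0.8 is false → out
[4] lift (-1,0): star map gives -1.00000; window check -1.2 ≤ -1.00000 < -0.8 is true → IN Λ
[5] lift (2,-6): star map gives 3.41641; window check -1.2 ≤ 3.41641 < -0.8 is false → out
[6] lift (-2,-4): star map gives -1.05573; window check -1.2 ≤ -1.05573 < -0.8 is true → IN Λ
[7] lift (0,-1): star map gives 0.23607; window check -1.2 ≤ 0.23607 < -0.8 is false → out
[8] lift (1,6): star map gives -0.41641; window check -1.2 ≤ -0.41641 < -0.8 is false → out
[9] lift (-1,-5): star map gives 0.18034; window check -1.2 ≤ 0.18034 < -0.8 is false → out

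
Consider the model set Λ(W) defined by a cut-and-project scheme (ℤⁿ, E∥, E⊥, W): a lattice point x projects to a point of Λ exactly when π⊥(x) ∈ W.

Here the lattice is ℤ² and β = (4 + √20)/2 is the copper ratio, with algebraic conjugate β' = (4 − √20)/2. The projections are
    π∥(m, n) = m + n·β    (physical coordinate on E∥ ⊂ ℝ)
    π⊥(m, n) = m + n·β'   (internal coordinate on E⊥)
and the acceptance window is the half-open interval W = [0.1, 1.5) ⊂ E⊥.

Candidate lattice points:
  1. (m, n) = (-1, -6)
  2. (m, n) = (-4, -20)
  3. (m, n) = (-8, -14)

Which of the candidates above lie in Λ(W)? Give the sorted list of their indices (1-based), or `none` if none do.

Compute β' = (4−√20)/2 = -0.236068, so π⊥(m,n) = m -0.236068·n.
#1 (-1,-6): internal coord -1 + (-6)·β' = +0.416408; +0.416408 ∈ [0.1, 1.5) → IN Λ
#2 (-4,-20): internal coord -4 + (-20)·β' = +0.721360; +0.721360 ∈ [0.1, 1.5) → IN Λ
#3 (-8,-14): internal coord -8 + (-14)·β' = -4.695048; -4.695048 ∉ [0.1, 1.5) → out

1, 2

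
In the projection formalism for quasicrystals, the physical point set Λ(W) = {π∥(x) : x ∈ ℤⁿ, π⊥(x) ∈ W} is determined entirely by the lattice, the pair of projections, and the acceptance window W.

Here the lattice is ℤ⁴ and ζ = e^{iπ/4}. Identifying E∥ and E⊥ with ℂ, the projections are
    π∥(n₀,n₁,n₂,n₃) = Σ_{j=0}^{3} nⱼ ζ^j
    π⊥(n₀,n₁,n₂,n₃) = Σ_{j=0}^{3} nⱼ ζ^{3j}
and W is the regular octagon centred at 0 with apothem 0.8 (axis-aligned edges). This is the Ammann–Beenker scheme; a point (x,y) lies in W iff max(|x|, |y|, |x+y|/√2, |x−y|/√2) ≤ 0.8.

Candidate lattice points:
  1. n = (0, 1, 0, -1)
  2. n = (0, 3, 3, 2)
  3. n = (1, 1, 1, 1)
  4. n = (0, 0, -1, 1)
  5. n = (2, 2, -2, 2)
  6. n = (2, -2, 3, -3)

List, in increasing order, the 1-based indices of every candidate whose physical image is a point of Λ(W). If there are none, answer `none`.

With ζ = e^{iπ/4} the internal vectors are ζ^0,ζ^3,ζ^6,ζ^9.
candidate 1: n = (0, 1, 0, -1) → π⊥ ≈ (-1.414214, +0.000000); max(|x|,|y|,|x±y|/√2) = 1.414214 > 0.8 ⇒ ∉ W
candidate 2: n = (0, 3, 3, 2) → π⊥ ≈ (-0.707107, +0.535534); max(|x|,|y|,|x±y|/√2) = 0.878680 > 0.8 ⇒ ∉ W
candidate 3: n = (1, 1, 1, 1) → π⊥ ≈ (+1.000000, +0.414214); max(|x|,|y|,|x±y|/√2) = 1.000000 > 0.8 ⇒ ∉ W
candidate 4: n = (0, 0, -1, 1) → π⊥ ≈ (+0.707107, +1.707107); max(|x|,|y|,|x±y|/√2) = 1.707107 > 0.8 ⇒ ∉ W
candidate 5: n = (2, 2, -2, 2) → π⊥ ≈ (+2.000000, +4.828427); max(|x|,|y|,|x±y|/√2) = 4.828427 > 0.8 ⇒ ∉ W
candidate 6: n = (2, -2, 3, -3) → π⊥ ≈ (+1.292893, -6.535534); max(|x|,|y|,|x±y|/√2) = 6.535534 > 0.8 ⇒ ∉ W

none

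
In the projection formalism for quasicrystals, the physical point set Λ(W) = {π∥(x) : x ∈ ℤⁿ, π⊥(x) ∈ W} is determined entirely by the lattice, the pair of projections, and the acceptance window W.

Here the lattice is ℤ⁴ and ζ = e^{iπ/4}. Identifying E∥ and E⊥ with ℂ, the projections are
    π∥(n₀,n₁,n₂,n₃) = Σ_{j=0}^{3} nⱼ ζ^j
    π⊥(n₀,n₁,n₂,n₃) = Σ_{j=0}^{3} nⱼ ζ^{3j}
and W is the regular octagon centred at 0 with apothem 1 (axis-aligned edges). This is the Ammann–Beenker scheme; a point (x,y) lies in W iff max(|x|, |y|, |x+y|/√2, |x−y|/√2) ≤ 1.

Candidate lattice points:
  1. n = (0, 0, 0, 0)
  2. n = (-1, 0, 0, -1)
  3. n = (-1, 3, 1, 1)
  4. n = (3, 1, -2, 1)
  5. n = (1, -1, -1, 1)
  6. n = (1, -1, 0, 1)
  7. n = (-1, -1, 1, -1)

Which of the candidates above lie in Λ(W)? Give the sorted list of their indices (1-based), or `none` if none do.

1

Internal map: ζ^{3j} for j=0..3 gives (1,0), (−√2/2,√2/2), (0,−1), (√2/2,√2/2).
#1 (0, 0, 0, 0): internal (0.000000, 0.000000); octagon support 0.000000 vs apothem 1 → ∈ W
#2 (-1, 0, 0, -1): internal (-1.707107, -0.707107); octagon support 1.707107 vs apothem 1 → ∉ W
#3 (-1, 3, 1, 1): internal (-2.414214, 1.828427); octagon support 3.000000 vs apothem 1 → ∉ W
#4 (3, 1, -2, 1): internal (3.000000, 3.414214); octagon support 4.535534 vs apothem 1 → ∉ W
#5 (1, -1, -1, 1): internal (2.414214, 1.000000); octagon support 2.414214 vs apothem 1 → ∉ W
#6 (1, -1, 0, 1): internal (2.414214, 0.000000); octagon support 2.414214 vs apothem 1 → ∉ W
#7 (-1, -1, 1, -1): internal (-1.000000, -2.414214); octagon support 2.414214 vs apothem 1 → ∉ W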